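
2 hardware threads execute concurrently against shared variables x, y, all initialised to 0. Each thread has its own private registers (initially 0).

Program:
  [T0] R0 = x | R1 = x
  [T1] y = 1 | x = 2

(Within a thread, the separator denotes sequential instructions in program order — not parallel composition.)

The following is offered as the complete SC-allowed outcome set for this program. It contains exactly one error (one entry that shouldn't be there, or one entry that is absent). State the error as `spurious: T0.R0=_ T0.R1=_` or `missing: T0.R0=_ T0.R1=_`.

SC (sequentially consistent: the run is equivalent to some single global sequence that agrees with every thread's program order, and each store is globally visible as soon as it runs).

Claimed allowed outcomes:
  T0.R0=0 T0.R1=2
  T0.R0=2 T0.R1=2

outcome vector order: (T0.R0,T0.R1)
SC (3): <0 0>, <0 2>, <2 2>
SC∖claimed = {<0 0>}

missing: T0.R0=0 T0.R1=0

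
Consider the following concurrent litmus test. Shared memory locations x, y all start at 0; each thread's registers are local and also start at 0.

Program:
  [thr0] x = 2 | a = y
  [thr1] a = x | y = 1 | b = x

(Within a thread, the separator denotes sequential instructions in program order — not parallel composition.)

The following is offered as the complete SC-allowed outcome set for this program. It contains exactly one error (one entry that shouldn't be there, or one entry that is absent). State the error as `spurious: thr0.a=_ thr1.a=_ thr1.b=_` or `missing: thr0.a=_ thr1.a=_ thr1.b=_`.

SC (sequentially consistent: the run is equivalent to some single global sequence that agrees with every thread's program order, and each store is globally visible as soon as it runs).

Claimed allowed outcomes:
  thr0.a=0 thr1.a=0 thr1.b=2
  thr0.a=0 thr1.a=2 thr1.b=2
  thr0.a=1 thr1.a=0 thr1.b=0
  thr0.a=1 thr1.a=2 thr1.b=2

missing: thr0.a=1 thr1.a=0 thr1.b=2

outcome vector order: (thr0.a,thr1.a,thr1.b)
SC (5): 002 022 100 102 122
SC∖claimed = {102}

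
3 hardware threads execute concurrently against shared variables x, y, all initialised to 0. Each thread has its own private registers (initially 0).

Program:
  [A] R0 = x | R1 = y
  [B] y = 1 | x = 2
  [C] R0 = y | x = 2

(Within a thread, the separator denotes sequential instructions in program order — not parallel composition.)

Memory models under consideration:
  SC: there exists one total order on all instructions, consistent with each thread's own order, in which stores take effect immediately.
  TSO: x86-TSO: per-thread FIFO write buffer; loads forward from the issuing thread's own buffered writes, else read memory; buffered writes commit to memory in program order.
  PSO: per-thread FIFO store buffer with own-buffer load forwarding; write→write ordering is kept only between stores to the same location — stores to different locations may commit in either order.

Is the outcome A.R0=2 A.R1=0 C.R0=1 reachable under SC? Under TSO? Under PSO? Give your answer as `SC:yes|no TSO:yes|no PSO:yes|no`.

SC:no TSO:no PSO:yes

outcome vector order: (A.R0,A.R1,C.R0)
SC: 7 outcomes — {<0 0 0> <0 0 1> <0 1 0> <0 1 1> <2 0 0> <2 1 0> <2 1 1>}
TSO: 7 outcomes — {<0 0 0> <0 0 1> <0 1 0> <0 1 1> <2 0 0> <2 1 0> <2 1 1>}
PSO: 8 outcomes — {<0 0 0> <0 0 1> <0 1 0> <0 1 1> <2 0 0> <2 0 1> <2 1 0> <2 1 1>}
target <2 0 1> ∈ {PSO}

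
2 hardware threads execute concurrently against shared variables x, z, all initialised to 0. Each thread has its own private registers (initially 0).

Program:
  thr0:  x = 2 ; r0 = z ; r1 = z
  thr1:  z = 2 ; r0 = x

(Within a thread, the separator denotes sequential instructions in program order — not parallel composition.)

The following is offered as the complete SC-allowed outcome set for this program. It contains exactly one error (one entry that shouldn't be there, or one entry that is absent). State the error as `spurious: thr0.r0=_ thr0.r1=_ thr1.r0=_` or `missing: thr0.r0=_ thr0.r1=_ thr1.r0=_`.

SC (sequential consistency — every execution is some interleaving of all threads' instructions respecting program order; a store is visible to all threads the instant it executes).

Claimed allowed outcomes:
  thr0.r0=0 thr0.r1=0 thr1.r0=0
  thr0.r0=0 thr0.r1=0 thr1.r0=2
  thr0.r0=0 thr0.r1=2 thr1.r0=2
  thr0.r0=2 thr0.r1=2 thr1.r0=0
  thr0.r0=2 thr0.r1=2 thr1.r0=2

spurious: thr0.r0=0 thr0.r1=0 thr1.r0=0

outcome vector order: (thr0.r0,thr0.r1,thr1.r0)
under SC → <0 0 2>; <0 2 2>; <2 2 0>; <2 2 2>
claimed∖SC = {<0 0 0>}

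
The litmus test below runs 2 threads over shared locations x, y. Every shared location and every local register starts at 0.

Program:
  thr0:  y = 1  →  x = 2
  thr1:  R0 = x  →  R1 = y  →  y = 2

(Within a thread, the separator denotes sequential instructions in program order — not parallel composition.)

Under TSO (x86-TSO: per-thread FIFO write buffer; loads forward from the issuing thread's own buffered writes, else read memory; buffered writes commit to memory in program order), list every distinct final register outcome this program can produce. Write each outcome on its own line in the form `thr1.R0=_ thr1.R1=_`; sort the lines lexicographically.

thr1.R0=0 thr1.R1=0
thr1.R0=0 thr1.R1=1
thr1.R0=2 thr1.R1=1

outcome vector order: (thr1.R0,thr1.R1)
|TSO outcomes| = 3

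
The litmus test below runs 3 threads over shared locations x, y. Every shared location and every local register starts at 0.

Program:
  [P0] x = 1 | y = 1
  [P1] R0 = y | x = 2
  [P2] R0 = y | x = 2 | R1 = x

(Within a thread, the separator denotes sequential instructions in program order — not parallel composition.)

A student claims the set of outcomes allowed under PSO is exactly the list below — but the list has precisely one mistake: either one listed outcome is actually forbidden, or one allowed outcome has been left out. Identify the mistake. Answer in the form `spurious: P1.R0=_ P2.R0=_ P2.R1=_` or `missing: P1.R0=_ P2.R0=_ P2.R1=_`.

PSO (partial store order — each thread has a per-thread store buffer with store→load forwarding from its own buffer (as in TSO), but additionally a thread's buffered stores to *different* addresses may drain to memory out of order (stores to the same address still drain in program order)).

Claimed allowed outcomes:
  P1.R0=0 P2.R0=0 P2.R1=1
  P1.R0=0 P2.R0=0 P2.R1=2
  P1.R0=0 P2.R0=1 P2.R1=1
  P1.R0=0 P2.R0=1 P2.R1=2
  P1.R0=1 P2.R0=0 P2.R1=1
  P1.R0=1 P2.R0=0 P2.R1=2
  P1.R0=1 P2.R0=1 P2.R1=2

outcome vector order: (P1.R0,P2.R0,P2.R1)
PSO: 8 outcomes — {<0 0 1>; <0 0 2>; <0 1 1>; <0 1 2>; <1 0 1>; <1 0 2>; <1 1 1>; <1 1 2>}
PSO∖claimed = {<1 1 1>}

missing: P1.R0=1 P2.R0=1 P2.R1=1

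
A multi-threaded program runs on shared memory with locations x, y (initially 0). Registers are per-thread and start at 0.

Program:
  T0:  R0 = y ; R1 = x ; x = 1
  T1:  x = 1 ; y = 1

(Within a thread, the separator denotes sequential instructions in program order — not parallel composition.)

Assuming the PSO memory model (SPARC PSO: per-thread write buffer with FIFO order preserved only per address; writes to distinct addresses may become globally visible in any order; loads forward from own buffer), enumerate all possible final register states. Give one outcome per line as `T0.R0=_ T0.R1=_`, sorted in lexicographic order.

outcome vector order: (T0.R0,T0.R1)
|PSO outcomes| = 4

T0.R0=0 T0.R1=0
T0.R0=0 T0.R1=1
T0.R0=1 T0.R1=0
T0.R0=1 T0.R1=1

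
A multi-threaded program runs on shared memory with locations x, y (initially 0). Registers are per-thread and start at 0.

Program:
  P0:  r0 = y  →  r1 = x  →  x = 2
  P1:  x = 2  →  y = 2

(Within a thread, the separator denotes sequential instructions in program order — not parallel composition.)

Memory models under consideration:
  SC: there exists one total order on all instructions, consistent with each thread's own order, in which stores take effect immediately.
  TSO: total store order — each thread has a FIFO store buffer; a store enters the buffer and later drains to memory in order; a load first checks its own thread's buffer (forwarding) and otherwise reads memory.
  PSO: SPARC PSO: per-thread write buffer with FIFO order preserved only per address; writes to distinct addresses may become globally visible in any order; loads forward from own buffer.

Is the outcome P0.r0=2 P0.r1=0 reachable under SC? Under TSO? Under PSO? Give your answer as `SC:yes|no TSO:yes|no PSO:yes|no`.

outcome vector order: (P0.r0,P0.r1)
SC: 3 outcomes — {<0 0>; <0 2>; <2 2>}
TSO: 3 outcomes — {<0 0>; <0 2>; <2 2>}
PSO: 4 outcomes — {<0 0>; <0 2>; <2 0>; <2 2>}
target <2 0> ∈ {PSO}

SC:no TSO:no PSO:yes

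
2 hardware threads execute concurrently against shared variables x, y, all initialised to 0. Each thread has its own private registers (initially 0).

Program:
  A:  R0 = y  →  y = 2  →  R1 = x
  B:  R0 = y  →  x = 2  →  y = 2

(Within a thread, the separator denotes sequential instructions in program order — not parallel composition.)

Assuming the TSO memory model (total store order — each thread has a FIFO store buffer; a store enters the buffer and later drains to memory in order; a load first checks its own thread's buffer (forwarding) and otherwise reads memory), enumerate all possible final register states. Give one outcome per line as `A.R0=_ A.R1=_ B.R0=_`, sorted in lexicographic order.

A.R0=0 A.R1=0 B.R0=0
A.R0=0 A.R1=0 B.R0=2
A.R0=0 A.R1=2 B.R0=0
A.R0=0 A.R1=2 B.R0=2
A.R0=2 A.R1=2 B.R0=0

outcome vector order: (A.R0,A.R1,B.R0)
|TSO outcomes| = 5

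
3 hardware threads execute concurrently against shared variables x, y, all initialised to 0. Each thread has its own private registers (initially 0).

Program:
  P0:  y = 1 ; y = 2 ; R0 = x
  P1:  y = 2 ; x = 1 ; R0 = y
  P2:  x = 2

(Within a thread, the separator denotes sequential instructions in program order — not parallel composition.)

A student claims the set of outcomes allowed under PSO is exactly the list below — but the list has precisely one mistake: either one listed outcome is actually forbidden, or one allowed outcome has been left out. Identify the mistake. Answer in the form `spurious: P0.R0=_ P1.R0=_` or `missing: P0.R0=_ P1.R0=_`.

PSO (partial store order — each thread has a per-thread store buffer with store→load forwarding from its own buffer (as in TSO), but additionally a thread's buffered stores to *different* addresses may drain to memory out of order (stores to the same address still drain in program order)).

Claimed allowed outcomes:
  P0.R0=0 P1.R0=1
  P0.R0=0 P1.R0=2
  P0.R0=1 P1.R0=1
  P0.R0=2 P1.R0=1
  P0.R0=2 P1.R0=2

missing: P0.R0=1 P1.R0=2

outcome vector order: (P0.R0,P1.R0)
[PSO] allowed = {(0,1) (0,2) (1,1) (1,2) (2,1) (2,2)}
PSO∖claimed = {(1,2)}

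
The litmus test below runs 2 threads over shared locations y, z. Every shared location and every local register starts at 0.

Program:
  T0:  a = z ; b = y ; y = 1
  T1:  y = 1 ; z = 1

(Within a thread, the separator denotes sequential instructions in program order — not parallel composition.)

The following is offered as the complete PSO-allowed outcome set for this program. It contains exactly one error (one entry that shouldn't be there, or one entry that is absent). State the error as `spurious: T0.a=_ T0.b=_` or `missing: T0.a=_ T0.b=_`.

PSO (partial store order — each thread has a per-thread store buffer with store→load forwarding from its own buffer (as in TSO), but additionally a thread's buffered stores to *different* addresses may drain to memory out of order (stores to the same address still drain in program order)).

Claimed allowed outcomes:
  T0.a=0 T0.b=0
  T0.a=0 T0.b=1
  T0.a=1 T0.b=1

missing: T0.a=1 T0.b=0

outcome vector order: (T0.a,T0.b)
PSO (4): 0/0 0/1 1/0 1/1
PSO∖claimed = {1/0}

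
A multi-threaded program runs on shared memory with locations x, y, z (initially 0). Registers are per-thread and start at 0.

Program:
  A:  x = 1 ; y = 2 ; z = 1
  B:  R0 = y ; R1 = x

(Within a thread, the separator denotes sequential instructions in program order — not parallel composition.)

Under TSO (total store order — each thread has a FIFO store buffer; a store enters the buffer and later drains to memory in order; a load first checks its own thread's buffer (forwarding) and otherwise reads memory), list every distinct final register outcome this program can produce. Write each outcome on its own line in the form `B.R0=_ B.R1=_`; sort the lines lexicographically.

B.R0=0 B.R1=0
B.R0=0 B.R1=1
B.R0=2 B.R1=1

outcome vector order: (B.R0,B.R1)
|TSO outcomes| = 3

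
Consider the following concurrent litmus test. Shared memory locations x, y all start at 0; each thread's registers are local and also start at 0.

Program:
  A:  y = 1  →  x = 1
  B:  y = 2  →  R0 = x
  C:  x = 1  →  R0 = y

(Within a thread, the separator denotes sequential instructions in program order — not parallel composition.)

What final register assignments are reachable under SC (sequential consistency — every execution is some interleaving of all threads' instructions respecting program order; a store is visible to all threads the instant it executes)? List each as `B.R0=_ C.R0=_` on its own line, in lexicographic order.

B.R0=0 C.R0=1
B.R0=0 C.R0=2
B.R0=1 C.R0=0
B.R0=1 C.R0=1
B.R0=1 C.R0=2

outcome vector order: (B.R0,C.R0)
|SC outcomes| = 5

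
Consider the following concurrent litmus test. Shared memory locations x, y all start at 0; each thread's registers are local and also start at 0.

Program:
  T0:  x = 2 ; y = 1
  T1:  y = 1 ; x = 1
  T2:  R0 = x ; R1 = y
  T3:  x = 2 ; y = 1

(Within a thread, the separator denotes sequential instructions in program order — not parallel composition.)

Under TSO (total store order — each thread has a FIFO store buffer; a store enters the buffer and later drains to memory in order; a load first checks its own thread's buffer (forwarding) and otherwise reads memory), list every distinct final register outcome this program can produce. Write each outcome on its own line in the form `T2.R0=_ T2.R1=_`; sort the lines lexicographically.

outcome vector order: (T2.R0,T2.R1)
|TSO outcomes| = 5

T2.R0=0 T2.R1=0
T2.R0=0 T2.R1=1
T2.R0=1 T2.R1=1
T2.R0=2 T2.R1=0
T2.R0=2 T2.R1=1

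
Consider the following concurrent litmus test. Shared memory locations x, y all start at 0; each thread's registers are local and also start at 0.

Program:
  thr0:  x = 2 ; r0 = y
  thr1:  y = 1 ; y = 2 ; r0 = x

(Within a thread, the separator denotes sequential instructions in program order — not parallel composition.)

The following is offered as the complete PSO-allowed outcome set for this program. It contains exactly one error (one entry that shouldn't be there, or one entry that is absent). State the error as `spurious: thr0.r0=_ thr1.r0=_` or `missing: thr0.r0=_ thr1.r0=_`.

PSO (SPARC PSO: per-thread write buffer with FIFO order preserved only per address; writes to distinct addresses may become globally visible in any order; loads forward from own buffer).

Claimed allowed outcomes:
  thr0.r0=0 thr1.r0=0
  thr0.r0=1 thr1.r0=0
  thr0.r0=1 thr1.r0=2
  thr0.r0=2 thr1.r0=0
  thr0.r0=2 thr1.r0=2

missing: thr0.r0=0 thr1.r0=2

outcome vector order: (thr0.r0,thr1.r0)
PSO: 6 outcomes — {00, 02, 10, 12, 20, 22}
PSO∖claimed = {02}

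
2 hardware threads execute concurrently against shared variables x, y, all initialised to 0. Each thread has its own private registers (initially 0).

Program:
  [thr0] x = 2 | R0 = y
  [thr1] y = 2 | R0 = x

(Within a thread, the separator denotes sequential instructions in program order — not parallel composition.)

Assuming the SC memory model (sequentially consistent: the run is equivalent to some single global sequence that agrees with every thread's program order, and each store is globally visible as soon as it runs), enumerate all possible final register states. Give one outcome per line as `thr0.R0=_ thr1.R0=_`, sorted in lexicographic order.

outcome vector order: (thr0.R0,thr1.R0)
|SC outcomes| = 3

thr0.R0=0 thr1.R0=2
thr0.R0=2 thr1.R0=0
thr0.R0=2 thr1.R0=2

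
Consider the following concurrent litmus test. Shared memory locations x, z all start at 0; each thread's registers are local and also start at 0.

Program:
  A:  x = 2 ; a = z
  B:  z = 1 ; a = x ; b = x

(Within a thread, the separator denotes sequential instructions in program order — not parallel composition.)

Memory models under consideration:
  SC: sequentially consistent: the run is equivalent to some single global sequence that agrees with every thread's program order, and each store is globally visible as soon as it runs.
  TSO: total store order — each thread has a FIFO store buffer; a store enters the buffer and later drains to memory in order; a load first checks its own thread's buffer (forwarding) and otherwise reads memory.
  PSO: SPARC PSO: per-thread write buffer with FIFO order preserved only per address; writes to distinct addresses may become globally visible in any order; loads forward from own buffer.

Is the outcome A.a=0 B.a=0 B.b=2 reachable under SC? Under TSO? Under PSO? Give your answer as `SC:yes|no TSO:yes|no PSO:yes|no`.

outcome vector order: (A.a,B.a,B.b)
SC (4): 0/2/2; 1/0/0; 1/0/2; 1/2/2
TSO (6): 0/0/0; 0/0/2; 0/2/2; 1/0/0; 1/0/2; 1/2/2
PSO (6): 0/0/0; 0/0/2; 0/2/2; 1/0/0; 1/0/2; 1/2/2
target 0/0/2 ∈ {TSO,PSO}

SC:no TSO:yes PSO:yes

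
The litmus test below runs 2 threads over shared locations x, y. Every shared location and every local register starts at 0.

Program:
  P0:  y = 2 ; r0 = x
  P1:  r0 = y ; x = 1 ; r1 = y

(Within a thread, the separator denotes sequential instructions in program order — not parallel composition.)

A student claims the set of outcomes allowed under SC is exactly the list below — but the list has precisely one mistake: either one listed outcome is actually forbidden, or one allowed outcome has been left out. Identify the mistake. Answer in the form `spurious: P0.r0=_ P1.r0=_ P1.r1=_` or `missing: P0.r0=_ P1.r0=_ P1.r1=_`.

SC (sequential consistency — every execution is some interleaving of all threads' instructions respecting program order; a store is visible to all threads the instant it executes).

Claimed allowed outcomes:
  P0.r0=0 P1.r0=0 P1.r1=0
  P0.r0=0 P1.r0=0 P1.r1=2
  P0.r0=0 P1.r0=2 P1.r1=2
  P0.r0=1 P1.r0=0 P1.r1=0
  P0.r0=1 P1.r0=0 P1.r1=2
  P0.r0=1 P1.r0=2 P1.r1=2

spurious: P0.r0=0 P1.r0=0 P1.r1=0

outcome vector order: (P0.r0,P1.r0,P1.r1)
[SC] allowed = {<0 0 2> <0 2 2> <1 0 0> <1 0 2> <1 2 2>}
claimed∖SC = {<0 0 0>}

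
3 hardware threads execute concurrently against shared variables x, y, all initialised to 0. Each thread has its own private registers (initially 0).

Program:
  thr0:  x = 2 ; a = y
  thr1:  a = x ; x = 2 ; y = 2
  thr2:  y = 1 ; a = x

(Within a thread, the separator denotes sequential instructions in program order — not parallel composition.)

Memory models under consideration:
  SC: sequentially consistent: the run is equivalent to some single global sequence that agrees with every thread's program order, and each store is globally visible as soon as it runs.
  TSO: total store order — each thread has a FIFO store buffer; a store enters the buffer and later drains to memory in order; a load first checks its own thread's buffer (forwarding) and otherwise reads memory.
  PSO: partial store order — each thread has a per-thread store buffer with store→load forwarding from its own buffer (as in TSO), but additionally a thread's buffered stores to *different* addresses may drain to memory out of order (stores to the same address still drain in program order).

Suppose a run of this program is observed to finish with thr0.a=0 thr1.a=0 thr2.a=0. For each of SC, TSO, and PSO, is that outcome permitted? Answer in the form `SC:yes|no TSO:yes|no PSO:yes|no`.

SC:no TSO:yes PSO:yes

outcome vector order: (thr0.a,thr1.a,thr2.a)
SC: 10 outcomes — {(0,0,2) (0,2,2) (1,0,0) (1,0,2) (1,2,0) (1,2,2) (2,0,0) (2,0,2) (2,2,0) (2,2,2)}
TSO: 12 outcomes — {(0,0,0) (0,0,2) (0,2,0) (0,2,2) (1,0,0) (1,0,2) (1,2,0) (1,2,2) (2,0,0) (2,0,2) (2,2,0) (2,2,2)}
PSO: 12 outcomes — {(0,0,0) (0,0,2) (0,2,0) (0,2,2) (1,0,0) (1,0,2) (1,2,0) (1,2,2) (2,0,0) (2,0,2) (2,2,0) (2,2,2)}
target (0,0,0) ∈ {TSO,PSO}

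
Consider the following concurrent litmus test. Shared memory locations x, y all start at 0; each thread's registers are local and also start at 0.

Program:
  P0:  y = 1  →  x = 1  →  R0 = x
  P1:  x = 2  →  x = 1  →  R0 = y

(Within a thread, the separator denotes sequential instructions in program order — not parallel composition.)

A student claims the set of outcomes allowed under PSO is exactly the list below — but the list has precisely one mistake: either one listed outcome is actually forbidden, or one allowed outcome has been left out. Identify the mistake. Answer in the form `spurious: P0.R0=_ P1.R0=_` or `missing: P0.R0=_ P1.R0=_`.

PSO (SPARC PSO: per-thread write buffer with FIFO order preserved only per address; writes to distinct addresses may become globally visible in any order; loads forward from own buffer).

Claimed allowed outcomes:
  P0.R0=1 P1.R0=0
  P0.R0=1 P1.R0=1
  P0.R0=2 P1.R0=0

missing: P0.R0=2 P1.R0=1

outcome vector order: (P0.R0,P1.R0)
under PSO → <1 0> <1 1> <2 0> <2 1>
PSO∖claimed = {<2 1>}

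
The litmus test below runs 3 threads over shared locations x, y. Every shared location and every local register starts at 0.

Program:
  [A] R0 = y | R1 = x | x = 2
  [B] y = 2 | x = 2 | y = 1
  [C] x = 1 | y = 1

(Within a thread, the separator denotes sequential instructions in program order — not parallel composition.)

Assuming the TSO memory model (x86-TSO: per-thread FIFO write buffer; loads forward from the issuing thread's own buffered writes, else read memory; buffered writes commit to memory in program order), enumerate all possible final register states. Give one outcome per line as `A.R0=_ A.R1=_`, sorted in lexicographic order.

A.R0=0 A.R1=0
A.R0=0 A.R1=1
A.R0=0 A.R1=2
A.R0=1 A.R1=1
A.R0=1 A.R1=2
A.R0=2 A.R1=0
A.R0=2 A.R1=1
A.R0=2 A.R1=2

outcome vector order: (A.R0,A.R1)
|TSO outcomes| = 8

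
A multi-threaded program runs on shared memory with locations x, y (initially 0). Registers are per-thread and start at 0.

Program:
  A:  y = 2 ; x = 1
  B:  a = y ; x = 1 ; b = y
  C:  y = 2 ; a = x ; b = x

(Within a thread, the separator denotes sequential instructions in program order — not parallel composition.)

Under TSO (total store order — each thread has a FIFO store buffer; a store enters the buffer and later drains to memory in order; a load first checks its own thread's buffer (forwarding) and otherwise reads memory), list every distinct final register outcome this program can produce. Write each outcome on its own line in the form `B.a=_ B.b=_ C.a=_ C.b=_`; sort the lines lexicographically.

B.a=0 B.b=0 C.a=0 C.b=0
B.a=0 B.b=0 C.a=0 C.b=1
B.a=0 B.b=0 C.a=1 C.b=1
B.a=0 B.b=2 C.a=0 C.b=0
B.a=0 B.b=2 C.a=0 C.b=1
B.a=0 B.b=2 C.a=1 C.b=1
B.a=2 B.b=2 C.a=0 C.b=0
B.a=2 B.b=2 C.a=0 C.b=1
B.a=2 B.b=2 C.a=1 C.b=1

outcome vector order: (B.a,B.b,C.a,C.b)
|TSO outcomes| = 9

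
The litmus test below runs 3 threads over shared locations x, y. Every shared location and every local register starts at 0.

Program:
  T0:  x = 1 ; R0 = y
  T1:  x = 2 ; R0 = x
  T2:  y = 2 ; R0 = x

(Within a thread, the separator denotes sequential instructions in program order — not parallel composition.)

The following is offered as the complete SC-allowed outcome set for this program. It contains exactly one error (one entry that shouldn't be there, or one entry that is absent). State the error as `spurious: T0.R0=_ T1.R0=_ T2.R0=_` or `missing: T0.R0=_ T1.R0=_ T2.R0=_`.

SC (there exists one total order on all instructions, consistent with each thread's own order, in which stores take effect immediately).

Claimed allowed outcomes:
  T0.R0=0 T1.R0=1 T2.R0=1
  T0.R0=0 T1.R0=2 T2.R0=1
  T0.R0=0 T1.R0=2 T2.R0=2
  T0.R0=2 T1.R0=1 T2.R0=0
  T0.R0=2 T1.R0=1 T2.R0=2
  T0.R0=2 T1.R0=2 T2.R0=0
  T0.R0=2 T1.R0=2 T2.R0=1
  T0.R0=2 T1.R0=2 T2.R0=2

missing: T0.R0=2 T1.R0=1 T2.R0=1

outcome vector order: (T0.R0,T1.R0,T2.R0)
SC: 9 outcomes — {0/1/1; 0/2/1; 0/2/2; 2/1/0; 2/1/1; 2/1/2; 2/2/0; 2/2/1; 2/2/2}
SC∖claimed = {2/1/1}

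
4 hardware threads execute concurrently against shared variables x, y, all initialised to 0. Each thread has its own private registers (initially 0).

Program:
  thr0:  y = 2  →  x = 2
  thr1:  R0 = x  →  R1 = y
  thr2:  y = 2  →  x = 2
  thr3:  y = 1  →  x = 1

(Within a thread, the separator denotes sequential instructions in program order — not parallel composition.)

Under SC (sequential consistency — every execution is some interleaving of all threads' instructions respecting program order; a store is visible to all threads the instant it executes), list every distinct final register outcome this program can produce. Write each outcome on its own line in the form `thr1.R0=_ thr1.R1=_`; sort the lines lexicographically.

thr1.R0=0 thr1.R1=0
thr1.R0=0 thr1.R1=1
thr1.R0=0 thr1.R1=2
thr1.R0=1 thr1.R1=1
thr1.R0=1 thr1.R1=2
thr1.R0=2 thr1.R1=1
thr1.R0=2 thr1.R1=2

outcome vector order: (thr1.R0,thr1.R1)
|SC outcomes| = 7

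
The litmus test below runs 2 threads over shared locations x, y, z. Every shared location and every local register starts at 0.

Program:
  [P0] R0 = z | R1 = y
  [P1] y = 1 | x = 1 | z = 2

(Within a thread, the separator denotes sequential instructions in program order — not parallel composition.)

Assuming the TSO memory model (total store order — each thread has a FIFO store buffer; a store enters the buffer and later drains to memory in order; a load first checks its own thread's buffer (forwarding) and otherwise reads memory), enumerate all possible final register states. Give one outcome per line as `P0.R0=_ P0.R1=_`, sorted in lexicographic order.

outcome vector order: (P0.R0,P0.R1)
|TSO outcomes| = 3

P0.R0=0 P0.R1=0
P0.R0=0 P0.R1=1
P0.R0=2 P0.R1=1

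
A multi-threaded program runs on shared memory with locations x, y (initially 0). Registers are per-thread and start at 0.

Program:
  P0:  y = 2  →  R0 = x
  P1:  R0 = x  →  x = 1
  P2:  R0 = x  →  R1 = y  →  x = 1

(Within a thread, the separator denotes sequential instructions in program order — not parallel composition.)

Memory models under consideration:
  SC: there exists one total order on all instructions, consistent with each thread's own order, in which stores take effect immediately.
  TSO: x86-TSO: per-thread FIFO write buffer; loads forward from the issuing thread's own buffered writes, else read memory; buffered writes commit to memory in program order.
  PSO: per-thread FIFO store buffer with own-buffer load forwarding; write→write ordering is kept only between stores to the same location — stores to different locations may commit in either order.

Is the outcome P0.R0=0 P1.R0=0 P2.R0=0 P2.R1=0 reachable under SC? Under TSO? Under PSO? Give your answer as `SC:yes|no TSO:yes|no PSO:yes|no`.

SC:yes TSO:yes PSO:yes

outcome vector order: (P0.R0,P1.R0,P2.R0,P2.R1)
SC: 11 outcomes — {0000, 0002, 0012, 0100, 0102, 1000, 1002, 1010, 1012, 1100, 1102}
TSO: 12 outcomes — {0000, 0002, 0010, 0012, 0100, 0102, 1000, 1002, 1010, 1012, 1100, 1102}
PSO: 12 outcomes — {0000, 0002, 0010, 0012, 0100, 0102, 1000, 1002, 1010, 1012, 1100, 1102}
target 0000 ∈ {SC,TSO,PSO}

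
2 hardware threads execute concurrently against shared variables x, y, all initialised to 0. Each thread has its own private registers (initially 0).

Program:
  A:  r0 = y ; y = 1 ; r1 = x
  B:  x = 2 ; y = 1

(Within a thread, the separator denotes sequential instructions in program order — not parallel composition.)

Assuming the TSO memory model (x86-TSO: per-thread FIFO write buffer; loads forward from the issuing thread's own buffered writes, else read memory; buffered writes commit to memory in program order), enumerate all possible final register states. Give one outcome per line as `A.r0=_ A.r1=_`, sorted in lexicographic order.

outcome vector order: (A.r0,A.r1)
|TSO outcomes| = 3

A.r0=0 A.r1=0
A.r0=0 A.r1=2
A.r0=1 A.r1=2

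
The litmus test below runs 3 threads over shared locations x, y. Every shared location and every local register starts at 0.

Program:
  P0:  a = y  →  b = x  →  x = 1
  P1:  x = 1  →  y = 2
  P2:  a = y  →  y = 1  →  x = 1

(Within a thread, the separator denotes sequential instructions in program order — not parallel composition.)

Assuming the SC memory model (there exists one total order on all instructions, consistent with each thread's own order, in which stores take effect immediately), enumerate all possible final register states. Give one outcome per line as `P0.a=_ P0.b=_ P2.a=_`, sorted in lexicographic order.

P0.a=0 P0.b=0 P2.a=0
P0.a=0 P0.b=0 P2.a=2
P0.a=0 P0.b=1 P2.a=0
P0.a=0 P0.b=1 P2.a=2
P0.a=1 P0.b=0 P2.a=0
P0.a=1 P0.b=1 P2.a=0
P0.a=1 P0.b=1 P2.a=2
P0.a=2 P0.b=1 P2.a=0
P0.a=2 P0.b=1 P2.a=2

outcome vector order: (P0.a,P0.b,P2.a)
|SC outcomes| = 9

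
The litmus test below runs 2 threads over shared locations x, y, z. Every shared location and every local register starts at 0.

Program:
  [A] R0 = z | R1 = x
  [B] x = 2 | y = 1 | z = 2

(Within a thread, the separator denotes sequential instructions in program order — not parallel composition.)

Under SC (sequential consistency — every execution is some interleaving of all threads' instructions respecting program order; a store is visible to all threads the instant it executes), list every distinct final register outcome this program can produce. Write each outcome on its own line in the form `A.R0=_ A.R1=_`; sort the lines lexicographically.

A.R0=0 A.R1=0
A.R0=0 A.R1=2
A.R0=2 A.R1=2

outcome vector order: (A.R0,A.R1)
|SC outcomes| = 3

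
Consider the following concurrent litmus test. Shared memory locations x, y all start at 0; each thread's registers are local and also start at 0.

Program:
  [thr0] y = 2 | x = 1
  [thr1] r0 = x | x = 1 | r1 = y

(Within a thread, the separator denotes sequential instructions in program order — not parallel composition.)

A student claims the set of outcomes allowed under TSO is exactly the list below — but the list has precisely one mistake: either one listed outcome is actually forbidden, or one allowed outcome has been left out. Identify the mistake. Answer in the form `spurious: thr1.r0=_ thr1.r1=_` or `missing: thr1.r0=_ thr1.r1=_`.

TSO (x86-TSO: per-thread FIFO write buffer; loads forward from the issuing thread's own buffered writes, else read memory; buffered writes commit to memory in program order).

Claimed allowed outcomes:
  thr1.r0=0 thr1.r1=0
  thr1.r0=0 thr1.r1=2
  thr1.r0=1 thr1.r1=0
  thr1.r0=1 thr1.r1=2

outcome vector order: (thr1.r0,thr1.r1)
TSO (3): (0,0), (0,2), (1,2)
claimed∖TSO = {(1,0)}

spurious: thr1.r0=1 thr1.r1=0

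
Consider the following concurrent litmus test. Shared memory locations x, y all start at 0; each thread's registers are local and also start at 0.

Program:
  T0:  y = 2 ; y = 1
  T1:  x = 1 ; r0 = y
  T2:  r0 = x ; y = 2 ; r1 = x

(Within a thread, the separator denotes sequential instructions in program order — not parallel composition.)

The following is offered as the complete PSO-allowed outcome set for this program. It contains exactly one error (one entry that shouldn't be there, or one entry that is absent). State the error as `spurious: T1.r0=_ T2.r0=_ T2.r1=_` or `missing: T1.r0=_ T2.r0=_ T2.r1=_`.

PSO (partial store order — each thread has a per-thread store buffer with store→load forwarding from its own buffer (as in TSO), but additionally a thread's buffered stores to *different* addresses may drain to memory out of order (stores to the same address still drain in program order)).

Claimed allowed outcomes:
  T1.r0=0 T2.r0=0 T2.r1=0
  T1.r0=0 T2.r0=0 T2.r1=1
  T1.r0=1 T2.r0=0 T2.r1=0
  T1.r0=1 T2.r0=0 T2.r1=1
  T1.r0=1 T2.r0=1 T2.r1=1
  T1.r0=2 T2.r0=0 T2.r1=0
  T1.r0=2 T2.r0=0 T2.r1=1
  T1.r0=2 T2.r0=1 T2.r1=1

outcome vector order: (T1.r0,T2.r0,T2.r1)
[PSO] allowed = {000 001 011 100 101 111 200 201 211}
PSO∖claimed = {011}

missing: T1.r0=0 T2.r0=1 T2.r1=1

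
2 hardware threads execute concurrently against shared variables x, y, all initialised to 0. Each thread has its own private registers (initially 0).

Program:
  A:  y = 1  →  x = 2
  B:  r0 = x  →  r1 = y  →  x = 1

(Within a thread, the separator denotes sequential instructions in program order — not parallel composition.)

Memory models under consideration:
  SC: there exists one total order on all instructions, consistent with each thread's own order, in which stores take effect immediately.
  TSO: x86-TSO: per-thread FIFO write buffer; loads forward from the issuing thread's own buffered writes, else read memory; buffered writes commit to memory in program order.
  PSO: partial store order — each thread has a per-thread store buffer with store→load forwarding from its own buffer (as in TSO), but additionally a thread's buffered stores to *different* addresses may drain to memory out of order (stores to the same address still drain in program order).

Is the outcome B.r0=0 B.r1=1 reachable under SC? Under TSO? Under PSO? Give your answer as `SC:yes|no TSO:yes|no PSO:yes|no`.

outcome vector order: (B.r0,B.r1)
[SC] allowed = {00, 01, 21}
[TSO] allowed = {00, 01, 21}
[PSO] allowed = {00, 01, 20, 21}
target 01 ∈ {SC,TSO,PSO}

SC:yes TSO:yes PSO:yes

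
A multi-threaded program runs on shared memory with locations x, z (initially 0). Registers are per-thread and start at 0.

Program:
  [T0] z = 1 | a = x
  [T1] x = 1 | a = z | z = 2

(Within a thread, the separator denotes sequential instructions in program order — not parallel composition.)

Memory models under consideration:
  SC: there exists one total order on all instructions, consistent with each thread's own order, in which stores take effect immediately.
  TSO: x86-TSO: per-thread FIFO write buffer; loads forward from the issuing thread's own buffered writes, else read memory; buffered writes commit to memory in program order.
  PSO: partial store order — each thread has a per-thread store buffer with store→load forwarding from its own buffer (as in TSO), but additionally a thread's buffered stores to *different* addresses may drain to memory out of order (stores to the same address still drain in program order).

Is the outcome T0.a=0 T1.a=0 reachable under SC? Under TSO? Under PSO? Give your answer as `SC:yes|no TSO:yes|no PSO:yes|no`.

SC:no TSO:yes PSO:yes

outcome vector order: (T0.a,T1.a)
[SC] allowed = {01, 10, 11}
[TSO] allowed = {00, 01, 10, 11}
[PSO] allowed = {00, 01, 10, 11}
target 00 ∈ {TSO,PSO}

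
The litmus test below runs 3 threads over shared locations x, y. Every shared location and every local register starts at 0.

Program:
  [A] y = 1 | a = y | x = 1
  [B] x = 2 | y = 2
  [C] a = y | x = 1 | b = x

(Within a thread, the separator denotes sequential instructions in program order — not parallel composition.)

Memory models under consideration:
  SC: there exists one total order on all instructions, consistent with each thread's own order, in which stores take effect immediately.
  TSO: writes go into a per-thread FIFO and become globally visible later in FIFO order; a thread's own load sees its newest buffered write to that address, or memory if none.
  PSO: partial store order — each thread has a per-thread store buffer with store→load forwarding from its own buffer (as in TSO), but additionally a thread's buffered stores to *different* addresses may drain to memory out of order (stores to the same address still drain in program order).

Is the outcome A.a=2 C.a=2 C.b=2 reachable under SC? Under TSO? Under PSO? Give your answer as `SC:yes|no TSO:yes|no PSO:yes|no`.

SC:no TSO:no PSO:yes

outcome vector order: (A.a,C.a,C.b)
[SC] allowed = {1/0/1, 1/0/2, 1/1/1, 1/1/2, 1/2/1, 2/0/1, 2/0/2, 2/1/1, 2/1/2, 2/2/1}
[TSO] allowed = {1/0/1, 1/0/2, 1/1/1, 1/1/2, 1/2/1, 2/0/1, 2/0/2, 2/1/1, 2/1/2, 2/2/1}
[PSO] allowed = {1/0/1, 1/0/2, 1/1/1, 1/1/2, 1/2/1, 1/2/2, 2/0/1, 2/0/2, 2/1/1, 2/1/2, 2/2/1, 2/2/2}
target 2/2/2 ∈ {PSO}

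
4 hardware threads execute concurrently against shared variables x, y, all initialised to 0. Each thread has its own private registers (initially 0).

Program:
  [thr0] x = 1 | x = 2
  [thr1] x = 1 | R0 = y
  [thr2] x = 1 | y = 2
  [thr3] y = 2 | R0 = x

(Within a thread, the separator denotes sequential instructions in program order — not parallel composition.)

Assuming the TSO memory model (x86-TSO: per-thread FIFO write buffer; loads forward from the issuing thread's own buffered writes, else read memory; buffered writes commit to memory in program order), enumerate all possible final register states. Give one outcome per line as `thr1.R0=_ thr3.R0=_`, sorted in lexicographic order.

outcome vector order: (thr1.R0,thr3.R0)
|TSO outcomes| = 6

thr1.R0=0 thr3.R0=0
thr1.R0=0 thr3.R0=1
thr1.R0=0 thr3.R0=2
thr1.R0=2 thr3.R0=0
thr1.R0=2 thr3.R0=1
thr1.R0=2 thr3.R0=2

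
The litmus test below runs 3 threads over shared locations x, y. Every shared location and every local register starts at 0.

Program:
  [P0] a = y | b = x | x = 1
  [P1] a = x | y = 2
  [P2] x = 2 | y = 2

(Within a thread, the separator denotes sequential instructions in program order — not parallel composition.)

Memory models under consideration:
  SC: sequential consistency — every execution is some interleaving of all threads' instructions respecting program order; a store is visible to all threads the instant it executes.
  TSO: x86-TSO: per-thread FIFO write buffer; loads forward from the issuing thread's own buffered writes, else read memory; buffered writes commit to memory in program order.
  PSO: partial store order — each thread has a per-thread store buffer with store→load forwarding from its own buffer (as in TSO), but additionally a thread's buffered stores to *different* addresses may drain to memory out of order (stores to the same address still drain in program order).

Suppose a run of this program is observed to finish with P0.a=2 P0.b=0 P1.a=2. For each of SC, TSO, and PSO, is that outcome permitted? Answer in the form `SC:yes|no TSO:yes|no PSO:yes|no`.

SC:no TSO:no PSO:yes

outcome vector order: (P0.a,P0.b,P1.a)
SC (10): 0/0/0, 0/0/1, 0/0/2, 0/2/0, 0/2/1, 0/2/2, 2/0/0, 2/2/0, 2/2/1, 2/2/2
TSO (10): 0/0/0, 0/0/1, 0/0/2, 0/2/0, 0/2/1, 0/2/2, 2/0/0, 2/2/0, 2/2/1, 2/2/2
PSO (12): 0/0/0, 0/0/1, 0/0/2, 0/2/0, 0/2/1, 0/2/2, 2/0/0, 2/0/1, 2/0/2, 2/2/0, 2/2/1, 2/2/2
target 2/0/2 ∈ {PSO}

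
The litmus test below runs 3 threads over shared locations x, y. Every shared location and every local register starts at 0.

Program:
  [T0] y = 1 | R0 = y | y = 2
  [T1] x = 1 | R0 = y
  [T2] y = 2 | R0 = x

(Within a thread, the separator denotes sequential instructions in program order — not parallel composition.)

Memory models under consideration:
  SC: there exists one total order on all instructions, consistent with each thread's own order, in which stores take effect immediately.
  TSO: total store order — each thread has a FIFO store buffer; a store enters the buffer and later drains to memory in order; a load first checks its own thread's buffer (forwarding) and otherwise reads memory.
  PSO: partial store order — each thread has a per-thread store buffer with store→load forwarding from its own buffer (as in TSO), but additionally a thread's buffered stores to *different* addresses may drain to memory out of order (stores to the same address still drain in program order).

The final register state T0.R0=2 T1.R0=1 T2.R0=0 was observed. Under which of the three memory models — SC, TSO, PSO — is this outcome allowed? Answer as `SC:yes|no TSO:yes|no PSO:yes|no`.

SC:no TSO:yes PSO:yes

outcome vector order: (T0.R0,T1.R0,T2.R0)
SC (9): <1 0 1> <1 1 0> <1 1 1> <1 2 0> <1 2 1> <2 0 1> <2 1 1> <2 2 0> <2 2 1>
TSO (12): <1 0 0> <1 0 1> <1 1 0> <1 1 1> <1 2 0> <1 2 1> <2 0 0> <2 0 1> <2 1 0> <2 1 1> <2 2 0> <2 2 1>
PSO (12): <1 0 0> <1 0 1> <1 1 0> <1 1 1> <1 2 0> <1 2 1> <2 0 0> <2 0 1> <2 1 0> <2 1 1> <2 2 0> <2 2 1>
target <2 1 0> ∈ {TSO,PSO}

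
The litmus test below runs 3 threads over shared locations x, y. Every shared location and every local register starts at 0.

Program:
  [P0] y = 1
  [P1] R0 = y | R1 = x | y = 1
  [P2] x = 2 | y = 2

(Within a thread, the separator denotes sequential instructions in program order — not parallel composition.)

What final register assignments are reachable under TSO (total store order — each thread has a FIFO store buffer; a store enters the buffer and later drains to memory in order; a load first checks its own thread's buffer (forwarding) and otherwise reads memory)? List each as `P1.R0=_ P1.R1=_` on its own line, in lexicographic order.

P1.R0=0 P1.R1=0
P1.R0=0 P1.R1=2
P1.R0=1 P1.R1=0
P1.R0=1 P1.R1=2
P1.R0=2 P1.R1=2

outcome vector order: (P1.R0,P1.R1)
|TSO outcomes| = 5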